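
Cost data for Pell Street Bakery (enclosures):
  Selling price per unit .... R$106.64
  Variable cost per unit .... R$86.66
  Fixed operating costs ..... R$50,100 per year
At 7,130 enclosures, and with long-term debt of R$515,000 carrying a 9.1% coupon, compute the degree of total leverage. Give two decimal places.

3.13

Total contribution margin = 7,130 × R$19.98 = R$142,457.40.
EBIT = R$142,457.40 − R$50,100 = R$92,357.40. Interest = R$46,865.00, so EBIT − I = R$45,492.40.
Degree of total leverage = total CM / (EBIT − interest) = R$142,457.40 / R$45,492.40 = 3.1315.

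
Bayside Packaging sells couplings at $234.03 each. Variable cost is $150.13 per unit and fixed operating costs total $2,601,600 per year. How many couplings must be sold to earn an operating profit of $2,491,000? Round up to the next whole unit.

Each unit contributes $234.03 − $150.13 = $83.90.
Required volume = (fixed costs + target profit) ÷ CM = ($2,601,600 + $2,491,000) ÷ $83.90 = 60,698.45, so 60,699 couplings.

60,699 couplings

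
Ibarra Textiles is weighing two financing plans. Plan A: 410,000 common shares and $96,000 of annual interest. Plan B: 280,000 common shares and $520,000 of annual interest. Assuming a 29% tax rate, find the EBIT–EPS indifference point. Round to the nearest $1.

Set EPS_A = EPS_B: (EBIT − $96,000)(1 − 0.29) ÷ 410,000 = (EBIT − $520,000)(1 − 0.29) ÷ 280,000.
Cancelling (1 − t) and cross-multiplying: 280,000·(EBIT − 96,000) = 410,000·(EBIT − 520,000).
Solving, EBIT = (520,000·410,000 − 96,000·280,000) / (410,000 − 280,000) = 186,320,000,000 / 130,000 = 1,433,230.77.

$1,433,231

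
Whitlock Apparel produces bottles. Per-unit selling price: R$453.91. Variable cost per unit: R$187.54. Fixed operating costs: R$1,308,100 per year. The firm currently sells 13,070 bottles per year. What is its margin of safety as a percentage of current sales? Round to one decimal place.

62.4%

Unit CM = price − variable cost = R$453.91 − R$187.54 = R$266.37. Break-even units = R$1,308,100 ÷ R$266.37 = 4,910.84; break-even revenue = 4,910.84 × R$453.91 = R$2,229,078.62.
Current sales = 13,070 × R$453.91 = R$5,932,603.70.
Margin of safety = (R$5,932,603.70 − R$2,229,078.62) ÷ R$5,932,603.70 = 62.4%.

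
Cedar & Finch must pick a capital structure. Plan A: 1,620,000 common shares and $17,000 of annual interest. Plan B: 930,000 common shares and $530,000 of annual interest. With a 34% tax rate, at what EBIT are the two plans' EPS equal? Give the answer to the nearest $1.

$1,221,435

At indifference, (EBIT − 17,000)(1 − t)/1,620,000 = (EBIT − 530,000)(1 − t)/930,000.
The (1 − t) factor cancels: (EBIT − 17,000) × 930,000 = (EBIT − 530,000) × 1,620,000.
Solving, EBIT = (530,000·1,620,000 − 17,000·930,000) / (1,620,000 − 930,000) = 842,790,000,000 / 690,000 = 1,221,434.78.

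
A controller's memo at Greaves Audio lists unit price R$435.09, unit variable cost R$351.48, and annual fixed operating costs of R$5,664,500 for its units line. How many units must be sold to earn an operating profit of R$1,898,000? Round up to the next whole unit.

Each unit contributes R$435.09 − R$351.48 = R$83.61.
Units = (FC + target) / CM = (R$5,664,500 + R$1,898,000) / R$83.61 = 90,449.71, so 90,450 units.

90,450 units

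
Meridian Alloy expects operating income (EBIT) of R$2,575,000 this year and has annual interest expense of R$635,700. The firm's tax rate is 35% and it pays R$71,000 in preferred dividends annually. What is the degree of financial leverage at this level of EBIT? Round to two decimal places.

1.41

Annual interest charges come to R$635,700.00.
Pre-tax preferred-dividend burden = R$71,000 ÷ (1 − 0.35) = R$109,230.77.
DFL = EBIT ÷ [EBIT − I − D_p/(1−t)] = R$2,575,000 ÷ [R$2,575,000 − R$635,700.00 − R$109,230.77] = R$2,575,000 ÷ R$1,830,069.23 = 1.4071.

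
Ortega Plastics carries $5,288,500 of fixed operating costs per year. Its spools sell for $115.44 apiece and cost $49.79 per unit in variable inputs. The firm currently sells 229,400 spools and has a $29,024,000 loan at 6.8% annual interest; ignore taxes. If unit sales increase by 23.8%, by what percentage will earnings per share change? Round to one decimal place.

Total contribution margin = 229,400 × $65.65 = $15,060,110.00.
Subtracting fixed costs: EBIT = $15,060,110.00 − $5,288,500 = $9,771,610.00.
Interest = $1,973,632.00, so EBIT − I = $7,797,978.00.
Degree of combined leverage = contribution ÷ (EBIT − I) = $15,060,110.00 ÷ $7,797,978.00 = 1.9313.
%ΔEPS = DCL × %ΔSales = 1.9313 × +23.8% = +46.0%.

+46.0%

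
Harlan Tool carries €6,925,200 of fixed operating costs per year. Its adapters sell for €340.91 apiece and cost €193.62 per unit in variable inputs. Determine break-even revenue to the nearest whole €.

Contribution margin per unit = €340.91 − €193.62 = €147.29, a CM ratio of €147.29 ÷ €340.91 = 0.4320.
Break-even sales = FC ÷ CM ratio = €6,925,200 × €340.91 / €147.29 = €16,028,718.

€16,028,718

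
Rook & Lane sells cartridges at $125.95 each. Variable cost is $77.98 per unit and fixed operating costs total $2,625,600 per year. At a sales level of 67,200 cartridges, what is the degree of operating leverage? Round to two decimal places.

At 67,200 units, contribution = 67,200 × $47.97 = $3,223,584.00.
EBIT = $3,223,584.00 − $2,625,600 = $597,984.00.
Degree of operating leverage = $3,223,584.00 / $597,984.00 = 5.3908.

5.39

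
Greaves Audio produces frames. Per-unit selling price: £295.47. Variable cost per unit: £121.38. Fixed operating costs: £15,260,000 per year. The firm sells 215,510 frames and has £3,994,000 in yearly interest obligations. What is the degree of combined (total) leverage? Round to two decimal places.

2.05

Contribution at this volume is 215,510 × £174.09 = £37,518,135.90.
Operating income = contribution − fixed costs = £37,518,135.90 − £15,260,000 = £22,258,135.90. Interest = £3,994,000.00, so EBIT − I = £18,264,135.90.
DCL = contribution ÷ (EBIT − I) = £37,518,135.90 ÷ £18,264,135.90 = 2.0542.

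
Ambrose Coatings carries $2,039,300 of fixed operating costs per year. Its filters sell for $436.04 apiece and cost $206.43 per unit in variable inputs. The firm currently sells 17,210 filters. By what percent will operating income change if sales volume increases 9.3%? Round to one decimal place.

+19.2%

Contribution at this volume is 17,210 × $229.61 = $3,951,588.10.
Operating income = contribution − fixed costs = $3,951,588.10 − $2,039,300 = $1,912,288.10.
So DOL = total CM / EBIT = $3,951,588.10 / $1,912,288.10 = 2.0664.
%ΔEBIT = DOL × %ΔSales = 2.0664 × +9.3% = +19.2%.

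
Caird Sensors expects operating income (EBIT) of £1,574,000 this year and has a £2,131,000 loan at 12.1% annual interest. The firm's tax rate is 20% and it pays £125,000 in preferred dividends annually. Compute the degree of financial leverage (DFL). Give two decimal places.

Interest = £257,851.00.
Preferred dividends grossed up pre-tax: £125,000 / (1 − 0.20) = £156,250.00.
DFL = EBIT ÷ [EBIT − I − D_p/(1−t)] = £1,574,000 ÷ [£1,574,000 − £257,851.00 − £156,250.00] = £1,574,000 ÷ £1,159,899.00 = 1.3570.

1.36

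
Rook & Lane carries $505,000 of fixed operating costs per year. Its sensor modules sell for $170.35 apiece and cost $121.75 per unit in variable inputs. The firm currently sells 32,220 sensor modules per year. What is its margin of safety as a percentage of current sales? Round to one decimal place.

67.8%

Unit CM = price − variable cost = $170.35 − $121.75 = $48.60. Break-even units = $505,000 ÷ $48.60 = 10,390.95; break-even revenue = 10,390.95 × $170.35 = $1,770,097.74.
Current sales = 32,220 × $170.35 = $5,488,677.00.
Margin of safety = ($5,488,677.00 − $1,770,097.74) ÷ $5,488,677.00 = 67.8%.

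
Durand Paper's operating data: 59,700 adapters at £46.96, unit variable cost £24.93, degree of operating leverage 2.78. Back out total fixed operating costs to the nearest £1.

Contribution at this volume is 59,700 × £22.03 = £1,315,191.00.
DOL = contribution / EBIT, so EBIT = £1,315,191.00 / 2.78 = £473,090.29.
And FC = contribution − EBIT = £1,315,191.00 − £473,090.29 = £842,101.

£842,101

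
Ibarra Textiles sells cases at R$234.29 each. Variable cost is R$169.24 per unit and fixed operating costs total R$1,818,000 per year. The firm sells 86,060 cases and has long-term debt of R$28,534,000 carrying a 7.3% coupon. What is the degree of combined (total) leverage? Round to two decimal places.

3.30

Total contribution margin = 86,060 × R$65.05 = R$5,598,203.00.
Operating income = contribution − fixed costs = R$5,598,203.00 − R$1,818,000 = R$3,780,203.00. Interest = R$2,082,982.00.
DOL = R$5,598,203.00 ÷ R$3,780,203.00 = 1.4809; DFL = R$3,780,203.00 ÷ R$1,697,221.00 = 2.2273.
DCL = DOL × DFL = 1.4809 × 2.2273 = 3.2984.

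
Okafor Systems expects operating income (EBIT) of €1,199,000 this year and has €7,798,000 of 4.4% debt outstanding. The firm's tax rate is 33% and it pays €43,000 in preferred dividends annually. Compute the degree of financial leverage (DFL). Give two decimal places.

1.51

Annual interest charges come to €343,112.00.
Preferred dividends grossed up pre-tax: €43,000 / (1 − 0.33) = €64,179.10.
DFL = EBIT ÷ [EBIT − I − D_p/(1−t)] = €1,199,000 ÷ [€1,199,000 − €343,112.00 − €64,179.10] = €1,199,000 ÷ €791,708.90 = 1.5144.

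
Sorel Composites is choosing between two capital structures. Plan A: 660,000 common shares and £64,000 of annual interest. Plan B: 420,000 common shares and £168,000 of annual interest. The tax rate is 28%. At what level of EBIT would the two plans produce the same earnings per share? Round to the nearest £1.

£350,000

At indifference, (EBIT − 64,000)(1 − t)/660,000 = (EBIT − 168,000)(1 − t)/420,000.
Cancelling (1 − t) and cross-multiplying: 420,000·(EBIT − 64,000) = 660,000·(EBIT − 168,000).
Solving, EBIT = (168,000·660,000 − 64,000·420,000) / (660,000 − 420,000) = 84,000,000,000 / 240,000 = 350,000.00.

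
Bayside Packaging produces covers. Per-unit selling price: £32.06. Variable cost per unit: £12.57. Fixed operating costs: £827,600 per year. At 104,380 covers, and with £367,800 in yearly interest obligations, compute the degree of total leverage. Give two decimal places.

Total contribution margin = 104,380 × £19.49 = £2,034,366.20.
Subtracting fixed costs: EBIT = £2,034,366.20 − £827,600 = £1,206,766.20. Interest = £367,800.00, so EBIT − I = £838,966.20.
Degree of total leverage = total CM / (EBIT − interest) = £2,034,366.20 / £838,966.20 = 2.4248.

2.42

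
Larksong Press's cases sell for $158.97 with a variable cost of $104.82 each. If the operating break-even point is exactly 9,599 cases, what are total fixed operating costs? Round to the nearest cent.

$519,785.85

Contribution margin per unit = $158.97 − $104.82 = $54.15.
Since BE = FC / CM, FC = 9,599 × $54.15 = $519,785.85.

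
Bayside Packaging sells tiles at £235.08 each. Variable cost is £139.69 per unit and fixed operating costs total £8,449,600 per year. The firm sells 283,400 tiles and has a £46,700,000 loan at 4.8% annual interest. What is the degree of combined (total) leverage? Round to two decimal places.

Total contribution margin = 283,400 × £95.39 = £27,033,526.00.
Subtracting fixed costs: EBIT = £27,033,526.00 − £8,449,600 = £18,583,926.00. Interest = £2,241,600.00.
DOL = £27,033,526.00 ÷ £18,583,926.00 = 1.4547; DFL = £18,583,926.00 ÷ £16,342,326.00 = 1.1372.
DCL = DOL × DFL = 1.4547 × 1.1372 = 1.6543.

1.65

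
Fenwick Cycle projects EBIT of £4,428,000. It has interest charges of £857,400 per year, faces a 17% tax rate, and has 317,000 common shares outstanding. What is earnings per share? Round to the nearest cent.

Interest = £857,400.00, so EBT = £4,428,000 − £857,400.00 = £3,570,600.00.
Net income = £3,570,600.00 × (1 − 0.17) = £2,963,598.00.
Per share: £2,963,598.00 / 317,000 shares = £9.35.

£9.35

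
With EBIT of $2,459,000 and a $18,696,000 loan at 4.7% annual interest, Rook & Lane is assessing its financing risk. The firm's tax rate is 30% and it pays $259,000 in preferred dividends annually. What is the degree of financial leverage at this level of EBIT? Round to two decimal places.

Interest = $878,712.00.
Preferred dividends grossed up pre-tax: $259,000 / (1 − 0.30) = $370,000.00.
DFL = EBIT ÷ [EBIT − I − D_p/(1−t)] = $2,459,000 ÷ [$2,459,000 − $878,712.00 − $370,000.00] = $2,459,000 ÷ $1,210,288.00 = 2.0317.

2.03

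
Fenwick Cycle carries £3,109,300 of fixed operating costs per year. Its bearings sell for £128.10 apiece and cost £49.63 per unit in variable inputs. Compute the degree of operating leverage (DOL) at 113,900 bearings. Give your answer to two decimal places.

Contribution at this volume is 113,900 × £78.47 = £8,937,733.00.
Subtracting fixed costs: EBIT = £8,937,733.00 − £3,109,300 = £5,828,433.00.
Degree of operating leverage = £8,937,733.00 / £5,828,433.00 = 1.5335.

1.53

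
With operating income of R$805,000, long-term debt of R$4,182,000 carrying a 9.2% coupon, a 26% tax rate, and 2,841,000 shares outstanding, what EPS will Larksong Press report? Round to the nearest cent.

R$0.11

Pre-tax income = R$805,000 − R$384,744.00 = R$420,256.00.
Net income = R$420,256.00 × (1 − 0.26) = R$310,989.44.
Per share: R$310,989.44 / 2,841,000 shares = R$0.11.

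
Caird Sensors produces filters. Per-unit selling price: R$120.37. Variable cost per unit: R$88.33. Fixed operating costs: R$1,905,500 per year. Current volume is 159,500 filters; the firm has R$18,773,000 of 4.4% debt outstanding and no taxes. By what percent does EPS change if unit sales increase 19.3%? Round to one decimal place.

+41.5%

Total contribution margin = 159,500 × R$32.04 = R$5,110,380.00.
Subtracting fixed costs: EBIT = R$5,110,380.00 − R$1,905,500 = R$3,204,880.00.
Interest = R$826,012.00, so EBIT − I = R$2,378,868.00.
DCL = total CM / (EBIT − I) = R$5,110,380.00 / R$2,378,868.00 = 2.1482.
%ΔEPS = DCL × %ΔSales = 2.1482 × +19.3% = +41.5%.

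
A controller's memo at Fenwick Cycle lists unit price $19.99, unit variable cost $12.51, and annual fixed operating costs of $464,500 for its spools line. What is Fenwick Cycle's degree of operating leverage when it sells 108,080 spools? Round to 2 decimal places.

2.35

At 108,080 units, contribution = 108,080 × $7.48 = $808,438.40.
Operating income = contribution − fixed costs = $808,438.40 − $464,500 = $343,938.40.
DOL = contribution ÷ EBIT = $808,438.40 ÷ $343,938.40 = 2.3505.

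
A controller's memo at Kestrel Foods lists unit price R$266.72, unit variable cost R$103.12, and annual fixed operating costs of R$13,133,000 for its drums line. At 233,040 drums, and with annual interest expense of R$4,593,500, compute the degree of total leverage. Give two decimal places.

Total contribution margin = 233,040 × R$163.60 = R$38,125,344.00.
EBIT = R$38,125,344.00 − R$13,133,000 = R$24,992,344.00. Interest = R$4,593,500.00.
DOL = R$38,125,344.00 ÷ R$24,992,344.00 = 1.5255; DFL = R$24,992,344.00 ÷ R$20,398,844.00 = 1.2252.
DCL = DOL × DFL = 1.5255 × 1.2252 = 1.8690.

1.87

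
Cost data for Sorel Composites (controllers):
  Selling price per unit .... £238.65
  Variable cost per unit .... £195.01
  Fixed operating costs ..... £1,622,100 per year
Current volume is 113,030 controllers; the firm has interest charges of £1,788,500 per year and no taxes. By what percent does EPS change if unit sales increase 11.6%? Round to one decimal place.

At 113,030 units, contribution = 113,030 × £43.64 = £4,932,629.20.
EBIT = £4,932,629.20 − £1,622,100 = £3,310,529.20.
After interest of £1,788,500.00, pre-tax earnings = £1,522,029.20.
Degree of combined leverage = contribution ÷ (EBIT − I) = £4,932,629.20 ÷ £1,522,029.20 = 3.2408.
%ΔEPS = DCL × %ΔSales = 3.2408 × +11.6% = +37.6%.

+37.6%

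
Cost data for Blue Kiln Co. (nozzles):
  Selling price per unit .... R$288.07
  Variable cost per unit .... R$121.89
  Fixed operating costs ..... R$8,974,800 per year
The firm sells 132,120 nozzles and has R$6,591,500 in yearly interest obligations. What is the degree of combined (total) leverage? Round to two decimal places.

3.44

Contribution at this volume is 132,120 × R$166.18 = R$21,955,701.60.
Operating income = contribution − fixed costs = R$21,955,701.60 − R$8,974,800 = R$12,980,901.60. Interest = R$6,591,500.00, so EBIT − I = R$6,389,401.60.
DCL = contribution ÷ (EBIT − I) = R$21,955,701.60 ÷ R$6,389,401.60 = 3.4363.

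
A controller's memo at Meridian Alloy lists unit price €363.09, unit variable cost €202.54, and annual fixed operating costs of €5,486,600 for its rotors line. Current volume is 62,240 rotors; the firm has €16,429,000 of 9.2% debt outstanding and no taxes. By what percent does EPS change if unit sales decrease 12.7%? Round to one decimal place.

-42.4%

At 62,240 units, contribution = 62,240 × €160.55 = €9,992,632.00.
Operating income = contribution − fixed costs = €9,992,632.00 − €5,486,600 = €4,506,032.00.
After interest of €1,511,468.00, pre-tax earnings = €2,994,564.00.
DCL = total CM / (EBIT − I) = €9,992,632.00 / €2,994,564.00 = 3.3369.
EPS therefore changes by 3.3369 × (-12.7%) = -42.4%.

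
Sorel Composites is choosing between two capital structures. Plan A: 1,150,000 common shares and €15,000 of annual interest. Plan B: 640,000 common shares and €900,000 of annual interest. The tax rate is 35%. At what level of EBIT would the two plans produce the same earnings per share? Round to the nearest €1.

€2,010,588

At indifference, (EBIT − 15,000)(1 − t)/1,150,000 = (EBIT − 900,000)(1 − t)/640,000.
The (1 − t) factor cancels: (EBIT − 15,000) × 640,000 = (EBIT − 900,000) × 1,150,000.
EBIT × (1,150,000 − 640,000) = 900,000 × 1,150,000 − 15,000 × 640,000 = 1,025,400,000,000, so EBIT = 1,025,400,000,000 ÷ 510,000 = 2,010,588.24.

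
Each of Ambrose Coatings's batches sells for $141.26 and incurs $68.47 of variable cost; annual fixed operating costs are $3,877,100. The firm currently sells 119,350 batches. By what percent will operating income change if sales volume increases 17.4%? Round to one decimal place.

Contribution at this volume is 119,350 × $72.79 = $8,687,486.50.
Subtracting fixed costs: EBIT = $8,687,486.50 − $3,877,100 = $4,810,386.50.
Degree of operating leverage = $8,687,486.50 / $4,810,386.50 = 1.8060.
%ΔEBIT = DOL × %ΔSales = 1.8060 × +17.4% = +31.4%.

+31.4%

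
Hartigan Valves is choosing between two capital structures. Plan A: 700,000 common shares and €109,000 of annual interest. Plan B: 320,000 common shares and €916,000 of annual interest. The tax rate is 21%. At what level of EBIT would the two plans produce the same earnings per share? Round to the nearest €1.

€1,595,579

Set EPS_A = EPS_B: (EBIT − €109,000)(1 − 0.21) ÷ 700,000 = (EBIT − €916,000)(1 − 0.21) ÷ 320,000.
Cancelling (1 − t) and cross-multiplying: 320,000·(EBIT − 109,000) = 700,000·(EBIT − 916,000).
EBIT × (700,000 − 320,000) = 916,000 × 700,000 − 109,000 × 320,000 = 606,320,000,000, so EBIT = 606,320,000,000 ÷ 380,000 = 1,595,578.95.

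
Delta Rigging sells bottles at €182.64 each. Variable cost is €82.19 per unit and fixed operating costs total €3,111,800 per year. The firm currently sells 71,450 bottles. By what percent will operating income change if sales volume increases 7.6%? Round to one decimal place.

At 71,450 units, contribution = 71,450 × €100.45 = €7,177,152.50.
EBIT = €7,177,152.50 − €3,111,800 = €4,065,352.50.
So DOL = total CM / EBIT = €7,177,152.50 / €4,065,352.50 = 1.7654.
So EBIT moves 1.7654 × (+7.6%) = +13.4%.

+13.4%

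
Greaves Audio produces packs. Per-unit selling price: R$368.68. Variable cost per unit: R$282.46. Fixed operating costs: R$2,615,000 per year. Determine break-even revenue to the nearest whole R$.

Contribution margin per unit = R$368.68 − R$282.46 = R$86.22, a CM ratio of R$86.22 ÷ R$368.68 = 0.2339.
Break-even revenue = fixed costs × price ÷ CM = R$2,615,000 × R$368.68 ÷ R$86.22 = R$11,181,839.

R$11,181,839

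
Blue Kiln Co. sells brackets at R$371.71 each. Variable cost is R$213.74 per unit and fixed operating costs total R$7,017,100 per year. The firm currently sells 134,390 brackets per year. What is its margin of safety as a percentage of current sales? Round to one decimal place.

66.9%

Contribution margin per unit = R$371.71 − R$213.74 = R$157.97. Break-even units = R$7,017,100 ÷ R$157.97 = 44,420.46; break-even revenue = 44,420.46 × R$371.71 = R$16,511,529.03.
Actual sales revenue = 134,390 × R$371.71 = R$49,954,106.90.
Margin of safety = (R$49,954,106.90 − R$16,511,529.03) ÷ R$49,954,106.90 = 66.9%.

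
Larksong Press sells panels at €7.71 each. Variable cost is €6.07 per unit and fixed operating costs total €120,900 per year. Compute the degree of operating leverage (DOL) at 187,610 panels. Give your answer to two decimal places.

Total contribution margin = 187,610 × €1.64 = €307,680.40.
Subtracting fixed costs: EBIT = €307,680.40 − €120,900 = €186,780.40.
DOL = contribution ÷ EBIT = €307,680.40 ÷ €186,780.40 = 1.6473.

1.65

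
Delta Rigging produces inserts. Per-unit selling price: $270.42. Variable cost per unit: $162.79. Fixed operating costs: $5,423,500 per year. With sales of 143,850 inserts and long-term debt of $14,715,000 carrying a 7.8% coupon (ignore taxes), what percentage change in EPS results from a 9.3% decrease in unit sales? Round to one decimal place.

Total contribution margin = 143,850 × $107.63 = $15,482,575.50.
Operating income = contribution − fixed costs = $15,482,575.50 − $5,423,500 = $10,059,075.50.
Interest = $1,147,770.00, so EBIT − I = $8,911,305.50.
DCL = total CM / (EBIT − I) = $15,482,575.50 / $8,911,305.50 = 1.7374.
%ΔEPS = DCL × %ΔSales = 1.7374 × -9.3% = -16.2%.

-16.2%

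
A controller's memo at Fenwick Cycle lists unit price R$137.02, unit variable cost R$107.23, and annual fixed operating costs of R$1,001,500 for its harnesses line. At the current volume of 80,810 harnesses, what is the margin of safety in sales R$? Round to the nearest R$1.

R$6,466,157

Unit CM = price − variable cost = R$137.02 − R$107.23 = R$29.79. Break-even units = R$1,001,500 ÷ R$29.79 = 33,618.66; break-even revenue = 33,618.66 × R$137.02 = R$4,606,429.34.
Actual sales revenue = 80,810 × R$137.02 = R$11,072,586.20.
Margin of safety = R$11,072,586.20 − R$4,606,429.34 = R$6,466,157.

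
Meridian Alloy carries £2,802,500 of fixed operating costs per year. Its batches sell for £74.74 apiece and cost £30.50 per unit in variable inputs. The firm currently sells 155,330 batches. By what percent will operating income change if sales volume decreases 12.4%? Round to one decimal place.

At 155,330 units, contribution = 155,330 × £44.24 = £6,871,799.20.
Subtracting fixed costs: EBIT = £6,871,799.20 − £2,802,500 = £4,069,299.20.
DOL = contribution ÷ EBIT = £6,871,799.20 ÷ £4,069,299.20 = 1.6887.
%ΔEBIT = DOL × %ΔSales = 1.6887 × -12.4% = -20.9%.

-20.9%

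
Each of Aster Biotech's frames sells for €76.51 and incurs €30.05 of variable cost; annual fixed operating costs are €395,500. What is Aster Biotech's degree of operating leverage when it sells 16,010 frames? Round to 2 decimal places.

2.14

Total contribution margin = 16,010 × €46.46 = €743,824.60.
Subtracting fixed costs: EBIT = €743,824.60 − €395,500 = €348,324.60.
So DOL = total CM / EBIT = €743,824.60 / €348,324.60 = 2.1354.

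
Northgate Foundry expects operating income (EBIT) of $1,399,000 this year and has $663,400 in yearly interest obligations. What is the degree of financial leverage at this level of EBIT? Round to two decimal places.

1.90

Annual interest charges come to $663,400.00.
Degree of financial leverage = EBIT / (EBIT − interest) = $1,399,000 / $735,600.00 = 1.9018.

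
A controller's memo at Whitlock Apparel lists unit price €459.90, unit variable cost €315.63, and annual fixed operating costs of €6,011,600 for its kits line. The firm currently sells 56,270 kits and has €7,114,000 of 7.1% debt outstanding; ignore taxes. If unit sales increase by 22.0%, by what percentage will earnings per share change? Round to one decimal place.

+111.5%

Contribution at this volume is 56,270 × €144.27 = €8,118,072.90.
EBIT = €8,118,072.90 − €6,011,600 = €2,106,472.90.
Interest = €505,094.00, so EBIT − I = €1,601,378.90.
Degree of combined leverage = contribution ÷ (EBIT − I) = €8,118,072.90 ÷ €1,601,378.90 = 5.0694.
%ΔEPS = DCL × %ΔSales = 5.0694 × +22.0% = +111.5%.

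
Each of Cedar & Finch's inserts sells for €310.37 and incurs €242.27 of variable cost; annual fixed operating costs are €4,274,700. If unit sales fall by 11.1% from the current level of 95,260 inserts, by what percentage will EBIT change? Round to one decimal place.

-32.5%

At 95,260 units, contribution = 95,260 × €68.10 = €6,487,206.00.
Operating income = contribution − fixed costs = €6,487,206.00 − €4,274,700 = €2,212,506.00.
Degree of operating leverage = €6,487,206.00 / €2,212,506.00 = 2.9321.
Operating income changes by 2.9321 × -11.1% = -32.5%.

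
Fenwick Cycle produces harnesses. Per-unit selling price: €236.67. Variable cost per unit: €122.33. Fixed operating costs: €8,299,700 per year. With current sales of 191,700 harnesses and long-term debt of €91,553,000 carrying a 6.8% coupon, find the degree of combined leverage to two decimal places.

2.96

Total contribution margin = 191,700 × €114.34 = €21,918,978.00.
Operating income = contribution − fixed costs = €21,918,978.00 − €8,299,700 = €13,619,278.00. Interest = €6,225,604.00, so EBIT − I = €7,393,674.00.
DCL = contribution ÷ (EBIT − I) = €21,918,978.00 ÷ €7,393,674.00 = 2.9646.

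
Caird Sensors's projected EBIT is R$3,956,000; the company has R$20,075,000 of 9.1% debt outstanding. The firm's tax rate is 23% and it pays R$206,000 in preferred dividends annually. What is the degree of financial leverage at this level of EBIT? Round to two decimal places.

2.13

Interest = R$1,826,825.00.
Preferred dividends grossed up pre-tax: R$206,000 / (1 − 0.23) = R$267,532.47.
DFL = EBIT ÷ [EBIT − I − D_p/(1−t)] = R$3,956,000 ÷ [R$3,956,000 − R$1,826,825.00 − R$267,532.47] = R$3,956,000 ÷ R$1,861,642.53 = 2.1250.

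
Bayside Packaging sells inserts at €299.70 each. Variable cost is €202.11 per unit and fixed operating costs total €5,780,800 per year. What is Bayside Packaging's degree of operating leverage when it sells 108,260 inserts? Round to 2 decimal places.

At 108,260 units, contribution = 108,260 × €97.59 = €10,565,093.40.
Operating income = contribution − fixed costs = €10,565,093.40 − €5,780,800 = €4,784,293.40.
DOL = contribution ÷ EBIT = €10,565,093.40 ÷ €4,784,293.40 = 2.2083.

2.21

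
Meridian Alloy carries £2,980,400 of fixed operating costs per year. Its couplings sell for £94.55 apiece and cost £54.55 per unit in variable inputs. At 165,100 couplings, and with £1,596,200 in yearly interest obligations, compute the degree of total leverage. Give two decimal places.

At 165,100 units, contribution = 165,100 × £40.00 = £6,604,000.00.
EBIT = £6,604,000.00 − £2,980,400 = £3,623,600.00. Interest = £1,596,200.00.
DOL = £6,604,000.00 ÷ £3,623,600.00 = 1.8225; DFL = £3,623,600.00 ÷ £2,027,400.00 = 1.7873.
DCL = DOL × DFL = 1.8225 × 1.7873 = 3.2574.

3.26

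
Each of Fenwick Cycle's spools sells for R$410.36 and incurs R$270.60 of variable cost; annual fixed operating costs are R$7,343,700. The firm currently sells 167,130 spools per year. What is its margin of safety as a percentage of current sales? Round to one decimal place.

68.6%

Contribution margin per unit = R$410.36 − R$270.60 = R$139.76. Break-even units = R$7,343,700 ÷ R$139.76 = 52,545.08; break-even revenue = 52,545.08 × R$410.36 = R$21,562,397.91.
Actual sales revenue = 167,130 × R$410.36 = R$68,583,466.80.
Margin of safety = (R$68,583,466.80 − R$21,562,397.91) ÷ R$68,583,466.80 = 68.6%.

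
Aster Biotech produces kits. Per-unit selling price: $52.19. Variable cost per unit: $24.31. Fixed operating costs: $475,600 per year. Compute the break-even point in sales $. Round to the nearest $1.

CM per unit = $52.19 − $24.31 = $27.88; CM ratio = $27.88 / $52.19 = 0.5342.
Break-even revenue = fixed costs × price ÷ CM = $475,600 × $52.19 ÷ $27.88 = $890,300.

$890,300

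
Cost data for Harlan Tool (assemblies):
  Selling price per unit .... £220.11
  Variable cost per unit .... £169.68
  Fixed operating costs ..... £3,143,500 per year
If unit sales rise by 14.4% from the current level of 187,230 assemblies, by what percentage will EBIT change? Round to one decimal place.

Total contribution margin = 187,230 × £50.43 = £9,442,008.90.
EBIT = £9,442,008.90 − £3,143,500 = £6,298,508.90.
DOL = contribution ÷ EBIT = £9,442,008.90 ÷ £6,298,508.90 = 1.4991.
So EBIT moves 1.4991 × (+14.4%) = +21.6%.

+21.6%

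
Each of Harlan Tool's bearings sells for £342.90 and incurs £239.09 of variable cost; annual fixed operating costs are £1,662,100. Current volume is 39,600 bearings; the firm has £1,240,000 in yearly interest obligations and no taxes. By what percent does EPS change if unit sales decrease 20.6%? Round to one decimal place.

At 39,600 units, contribution = 39,600 × £103.81 = £4,110,876.00.
EBIT = £4,110,876.00 − £1,662,100 = £2,448,776.00.
Interest = £1,240,000.00, so EBIT − I = £1,208,776.00.
DCL = total CM / (EBIT − I) = £4,110,876.00 / £1,208,776.00 = 3.4009.
EPS therefore changes by 3.4009 × (-20.6%) = -70.1%.

-70.1%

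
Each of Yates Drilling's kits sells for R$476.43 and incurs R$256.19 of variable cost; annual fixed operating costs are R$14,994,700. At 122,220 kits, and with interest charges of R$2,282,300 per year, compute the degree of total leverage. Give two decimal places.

Contribution at this volume is 122,220 × R$220.24 = R$26,917,732.80.
Operating income = contribution − fixed costs = R$26,917,732.80 − R$14,994,700 = R$11,923,032.80. Interest = R$2,282,300.00, so EBIT − I = R$9,640,732.80.
Degree of total leverage = total CM / (EBIT − interest) = R$26,917,732.80 / R$9,640,732.80 = 2.7921.

2.79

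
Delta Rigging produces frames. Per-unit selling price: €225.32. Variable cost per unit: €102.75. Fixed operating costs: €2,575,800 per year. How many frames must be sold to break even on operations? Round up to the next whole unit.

Each unit contributes €225.32 − €102.75 = €122.57.
Break-even volume = fixed costs ÷ CM per unit = €2,575,800 ÷ €122.57 = 21,014.93, so 21,015 frames.

21,015 frames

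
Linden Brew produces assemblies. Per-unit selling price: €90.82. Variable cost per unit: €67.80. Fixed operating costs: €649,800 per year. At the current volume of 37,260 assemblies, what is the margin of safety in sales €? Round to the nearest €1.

€820,320

Contribution margin per unit = €90.82 − €67.80 = €23.02. Break-even units = €649,800 ÷ €23.02 = 28,227.63; break-even revenue = 28,227.63 × €90.82 = €2,563,633.19.
Actual sales revenue = 37,260 × €90.82 = €3,383,953.20.
Margin of safety = €3,383,953.20 − €2,563,633.19 = €820,320.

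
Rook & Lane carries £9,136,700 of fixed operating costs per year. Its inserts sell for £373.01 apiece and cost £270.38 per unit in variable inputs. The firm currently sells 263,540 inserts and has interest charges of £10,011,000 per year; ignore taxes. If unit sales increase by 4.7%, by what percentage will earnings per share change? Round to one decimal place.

+16.1%

At 263,540 units, contribution = 263,540 × £102.63 = £27,047,110.20.
Subtracting fixed costs: EBIT = £27,047,110.20 − £9,136,700 = £17,910,410.20.
Interest = £10,011,000.00, so EBIT − I = £7,899,410.20.
Degree of combined leverage = contribution ÷ (EBIT − I) = £27,047,110.20 ÷ £7,899,410.20 = 3.4239.
%ΔEPS = DCL × %ΔSales = 3.4239 × +4.7% = +16.1%.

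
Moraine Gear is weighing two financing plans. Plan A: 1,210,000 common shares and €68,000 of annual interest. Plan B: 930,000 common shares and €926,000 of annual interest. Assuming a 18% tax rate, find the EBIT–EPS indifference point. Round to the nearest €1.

€3,775,786

At indifference, (EBIT − 68,000)(1 − t)/1,210,000 = (EBIT − 926,000)(1 − t)/930,000.
The (1 − t) factor cancels: (EBIT − 68,000) × 930,000 = (EBIT − 926,000) × 1,210,000.
EBIT × (1,210,000 − 930,000) = 926,000 × 1,210,000 − 68,000 × 930,000 = 1,057,220,000,000, so EBIT = 1,057,220,000,000 ÷ 280,000 = 3,775,785.71.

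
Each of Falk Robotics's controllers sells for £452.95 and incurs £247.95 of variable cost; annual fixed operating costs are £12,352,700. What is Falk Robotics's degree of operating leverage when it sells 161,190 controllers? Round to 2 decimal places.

1.60

Contribution at this volume is 161,190 × £205.00 = £33,043,950.00.
EBIT = £33,043,950.00 − £12,352,700 = £20,691,250.00.
So DOL = total CM / EBIT = £33,043,950.00 / £20,691,250.00 = 1.5970.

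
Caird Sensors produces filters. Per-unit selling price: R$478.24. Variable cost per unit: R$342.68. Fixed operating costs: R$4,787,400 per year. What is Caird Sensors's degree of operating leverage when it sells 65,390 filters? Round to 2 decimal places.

Contribution at this volume is 65,390 × R$135.56 = R$8,864,268.40.
Subtracting fixed costs: EBIT = R$8,864,268.40 − R$4,787,400 = R$4,076,868.40.
DOL = contribution ÷ EBIT = R$8,864,268.40 ÷ R$4,076,868.40 = 2.1743.

2.17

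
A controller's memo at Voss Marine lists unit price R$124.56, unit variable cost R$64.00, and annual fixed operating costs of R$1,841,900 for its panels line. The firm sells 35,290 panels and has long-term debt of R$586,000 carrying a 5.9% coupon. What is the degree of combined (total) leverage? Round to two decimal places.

8.20

Contribution at this volume is 35,290 × R$60.56 = R$2,137,162.40.
EBIT = R$2,137,162.40 − R$1,841,900 = R$295,262.40. Interest = R$34,574.00, so EBIT − I = R$260,688.40.
DCL = contribution ÷ (EBIT − I) = R$2,137,162.40 ÷ R$260,688.40 = 8.1981.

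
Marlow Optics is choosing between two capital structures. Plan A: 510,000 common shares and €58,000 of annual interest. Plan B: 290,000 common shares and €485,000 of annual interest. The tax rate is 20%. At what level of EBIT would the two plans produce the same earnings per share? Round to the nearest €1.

€1,047,864

At indifference, (EBIT − 58,000)(1 − t)/510,000 = (EBIT − 485,000)(1 − t)/290,000.
Cancelling (1 − t) and cross-multiplying: 290,000·(EBIT − 58,000) = 510,000·(EBIT − 485,000).
EBIT × (510,000 − 290,000) = 485,000 × 510,000 − 58,000 × 290,000 = 230,530,000,000, so EBIT = 230,530,000,000 ÷ 220,000 = 1,047,863.64.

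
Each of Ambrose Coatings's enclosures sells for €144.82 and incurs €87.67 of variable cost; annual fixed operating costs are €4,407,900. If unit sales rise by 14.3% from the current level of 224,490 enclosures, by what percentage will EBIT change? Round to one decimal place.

+21.8%

Contribution at this volume is 224,490 × €57.15 = €12,829,603.50.
Operating income = contribution − fixed costs = €12,829,603.50 − €4,407,900 = €8,421,703.50.
Degree of operating leverage = €12,829,603.50 / €8,421,703.50 = 1.5234.
So EBIT moves 1.5234 × (+14.3%) = +21.8%.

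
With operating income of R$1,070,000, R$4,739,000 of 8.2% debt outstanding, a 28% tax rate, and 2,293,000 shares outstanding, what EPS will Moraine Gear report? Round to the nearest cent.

R$0.21

Interest = R$388,598.00, so EBT = R$1,070,000 − R$388,598.00 = R$681,402.00.
After tax at 28%: net income = R$681,402.00 × 0.72 = R$490,609.44.
Per share: R$490,609.44 / 2,293,000 shares = R$0.21.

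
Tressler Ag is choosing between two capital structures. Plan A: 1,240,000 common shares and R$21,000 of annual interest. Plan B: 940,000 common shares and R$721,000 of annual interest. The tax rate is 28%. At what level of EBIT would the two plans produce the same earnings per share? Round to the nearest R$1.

R$2,914,333

Set EPS_A = EPS_B: (EBIT − R$21,000)(1 − 0.28) ÷ 1,240,000 = (EBIT − R$721,000)(1 − 0.28) ÷ 940,000.
The (1 − t) factor cancels: (EBIT − 21,000) × 940,000 = (EBIT − 721,000) × 1,240,000.
Solving, EBIT = (721,000·1,240,000 − 21,000·940,000) / (1,240,000 − 940,000) = 874,300,000,000 / 300,000 = 2,914,333.33.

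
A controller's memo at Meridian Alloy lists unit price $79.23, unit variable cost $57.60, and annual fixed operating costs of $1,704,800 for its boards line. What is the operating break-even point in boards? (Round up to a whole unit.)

78,817 boards

Unit CM = price − variable cost = $79.23 − $57.60 = $21.63.
Break-even Q = $1,704,800 / $21.63 = 78,816.46 → 78,817 boards.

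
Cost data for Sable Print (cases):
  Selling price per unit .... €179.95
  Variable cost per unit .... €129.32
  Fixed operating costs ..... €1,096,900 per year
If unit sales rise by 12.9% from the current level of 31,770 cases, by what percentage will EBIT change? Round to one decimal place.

+40.6%

Total contribution margin = 31,770 × €50.63 = €1,608,515.10.
Operating income = contribution − fixed costs = €1,608,515.10 − €1,096,900 = €511,615.10.
DOL = contribution ÷ EBIT = €1,608,515.10 ÷ €511,615.10 = 3.1440.
So EBIT moves 3.1440 × (+12.9%) = +40.6%.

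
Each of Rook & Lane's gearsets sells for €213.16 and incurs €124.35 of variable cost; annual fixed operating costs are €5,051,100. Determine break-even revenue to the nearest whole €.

€12,123,550

Contribution margin per unit = €213.16 − €124.35 = €88.81, a CM ratio of €88.81 ÷ €213.16 = 0.4166.
Break-even sales = FC ÷ CM ratio = €5,051,100 × €213.16 / €88.81 = €12,123,550.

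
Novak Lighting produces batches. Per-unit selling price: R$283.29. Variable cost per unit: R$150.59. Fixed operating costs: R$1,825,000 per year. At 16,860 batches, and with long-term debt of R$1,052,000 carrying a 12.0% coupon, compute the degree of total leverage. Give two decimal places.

7.82

Total contribution margin = 16,860 × R$132.70 = R$2,237,322.00.
Subtracting fixed costs: EBIT = R$2,237,322.00 − R$1,825,000 = R$412,322.00. Interest = R$126,240.00.
DOL = R$2,237,322.00 ÷ R$412,322.00 = 5.4262; DFL = R$412,322.00 ÷ R$286,082.00 = 1.4413.
Combined leverage = 5.4262 × 1.4413 = 7.8208.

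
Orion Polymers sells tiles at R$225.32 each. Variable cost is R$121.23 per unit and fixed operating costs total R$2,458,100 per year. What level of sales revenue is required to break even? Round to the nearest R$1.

Contribution margin per unit = R$225.32 − R$121.23 = R$104.09, a CM ratio of R$104.09 ÷ R$225.32 = 0.4620.
Break-even sales = FC ÷ CM ratio = R$2,458,100 × R$225.32 / R$104.09 = R$5,320,964.

R$5,320,964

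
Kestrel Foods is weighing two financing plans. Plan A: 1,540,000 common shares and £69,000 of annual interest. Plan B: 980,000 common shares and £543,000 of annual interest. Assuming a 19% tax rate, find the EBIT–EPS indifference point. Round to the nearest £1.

£1,372,500

Set EPS_A = EPS_B: (EBIT − £69,000)(1 − 0.19) ÷ 1,540,000 = (EBIT − £543,000)(1 − 0.19) ÷ 980,000.
Cancelling (1 − t) and cross-multiplying: 980,000·(EBIT − 69,000) = 1,540,000·(EBIT − 543,000).
Solving, EBIT = (543,000·1,540,000 − 69,000·980,000) / (1,540,000 − 980,000) = 768,600,000,000 / 560,000 = 1,372,500.00.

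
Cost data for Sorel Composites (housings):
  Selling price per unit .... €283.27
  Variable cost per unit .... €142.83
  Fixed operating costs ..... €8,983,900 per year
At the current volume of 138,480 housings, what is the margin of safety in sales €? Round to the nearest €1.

€21,106,542

Contribution margin per unit = €283.27 − €142.83 = €140.44. Break-even units = €8,983,900 ÷ €140.44 = 63,969.67; break-even revenue = 63,969.67 × €283.27 = €18,120,687.50.
Actual sales revenue = 138,480 × €283.27 = €39,227,229.60.
Margin of safety = €39,227,229.60 − €18,120,687.50 = €21,106,542.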